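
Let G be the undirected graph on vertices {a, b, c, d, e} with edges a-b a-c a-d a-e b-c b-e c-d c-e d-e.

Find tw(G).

A width-3 tree decomposition is:
Bags: B1 = {a, c, d, e}  B2 = {a, b, c, e}
Tree: B1–B2
The largest bag has 4 vertices, giving width 3; this decomposition certifies tw(G) ≤ 3. Conversely, {a, c, d, e} is a clique of size 4, and the vertices of any clique must share a bag in every tree decomposition; so some bag has ≥ 4 vertices and tw(G) ≥ 3. Therefore the treewidth is 3.

3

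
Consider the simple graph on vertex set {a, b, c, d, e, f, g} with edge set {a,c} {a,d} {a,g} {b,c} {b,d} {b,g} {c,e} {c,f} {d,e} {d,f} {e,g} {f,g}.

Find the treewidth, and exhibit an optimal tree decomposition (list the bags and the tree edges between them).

Every bag has size at most 4, so the width is 4 − 1 = 3 and tw(G) ≤ 3. For the lower bound: the 4 vertex sets {b,d}, {c,e}, {g}, {f} are disjoint, each induces a connected subgraph, and every pair is joined by at least one edge of G. Contracting each set to a single vertex therefore yields K_{4} as a minor, and since treewidth is minor-monotone, tw(G) ≥ tw(K_{4}) = 3. The upper and lower bounds meet at 3, so that is the treewidth.

Treewidth 3.
One optimal decomposition is:
Bags: B1 = {b, c, d, g}  B2 = {c, d, e, g}  B3 = {c, d, f, g}  B4 = {a, c, d, g}
Tree: B1–B2, B2–B3, B3–B4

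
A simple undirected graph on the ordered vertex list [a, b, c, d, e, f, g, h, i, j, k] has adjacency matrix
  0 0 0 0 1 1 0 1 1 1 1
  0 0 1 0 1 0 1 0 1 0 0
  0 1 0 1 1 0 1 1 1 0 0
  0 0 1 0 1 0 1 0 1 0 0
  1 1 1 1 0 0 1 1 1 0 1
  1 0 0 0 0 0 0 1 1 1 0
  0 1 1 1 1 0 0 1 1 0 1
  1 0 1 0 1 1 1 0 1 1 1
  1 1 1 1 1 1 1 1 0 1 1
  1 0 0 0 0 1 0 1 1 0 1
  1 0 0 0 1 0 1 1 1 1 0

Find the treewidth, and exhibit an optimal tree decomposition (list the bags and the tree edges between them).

Treewidth 4.
Bags: B1 = {e, g, h, i, k}  B2 = {a, e, h, i, k}  B3 = {a, h, i, j, k}  B4 = {c, e, g, h, i}  B5 = {b, c, e, g, i}  B6 = {c, d, e, g, i}  B7 = {a, f, h, i, j}
Tree: B1–B2, B2–B3, B1–B4, B4–B5, B5–B6, B3–B7

The largest bag has 5 vertices, giving width 4; this decomposition certifies tw(G) ≤ 4. On the other hand G contains the 5-clique {c, d, e, g, i}. A clique must lie in a single bag of any decomposition, so no decomposition can have width below 4. Combining the bounds, tw(G) = 4.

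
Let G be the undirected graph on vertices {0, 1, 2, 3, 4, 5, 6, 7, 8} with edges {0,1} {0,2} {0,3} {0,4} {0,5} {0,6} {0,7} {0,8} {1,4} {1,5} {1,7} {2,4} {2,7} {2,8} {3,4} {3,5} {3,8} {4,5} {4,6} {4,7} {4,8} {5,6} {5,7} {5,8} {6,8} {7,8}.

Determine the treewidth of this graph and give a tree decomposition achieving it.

Treewidth 4.
One such decomposition:
Bags: B1 = {0, 3, 4, 5, 8}  B2 = {0, 4, 5, 6, 8}  B3 = {0, 4, 5, 7, 8}  B4 = {0, 2, 4, 7, 8}  B5 = {0, 1, 4, 5, 7}
Tree: B1–B2, B1–B3, B3–B4, B3–B5

Each bag holds 5 vertices, so the decomposition has width 4, which upper-bounds the treewidth. Conversely, {0, 2, 4, 7, 8} is a clique of size 5, and the vertices of any clique must share a bag in every tree decomposition; so some bag has ≥ 5 vertices and tw(G) ≥ 4. The upper and lower bounds meet at 4, so that is the treewidth.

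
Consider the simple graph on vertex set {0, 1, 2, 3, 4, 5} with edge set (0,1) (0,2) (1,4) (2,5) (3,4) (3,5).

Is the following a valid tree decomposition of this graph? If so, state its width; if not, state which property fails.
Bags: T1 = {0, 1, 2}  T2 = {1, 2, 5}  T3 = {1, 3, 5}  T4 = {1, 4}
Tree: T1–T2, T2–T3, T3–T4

No — edge (3,4) lies in no bag.

A tree decomposition must satisfy three properties: every vertex lies in some bag; for every edge, both endpoints lie together in some bag; and for every vertex, the bags containing it form a connected subtree. Here edge (3,4) lies in no bag, so the decomposition is invalid.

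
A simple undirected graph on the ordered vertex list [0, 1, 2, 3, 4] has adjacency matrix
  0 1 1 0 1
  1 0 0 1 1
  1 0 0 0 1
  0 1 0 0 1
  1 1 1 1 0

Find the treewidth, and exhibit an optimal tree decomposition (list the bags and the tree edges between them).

Treewidth 2.
Bags: B1 = {0, 2, 4}  B2 = {0, 1, 4}  B3 = {1, 3, 4}
Tree: B1–B2, B2–B3

The largest bag has 3 vertices, giving width 2; this decomposition certifies tw(G) ≤ 2. Conversely, {0, 1, 4} is a clique of size 3, and the vertices of any clique must share a bag in every tree decomposition; so some bag has ≥ 3 vertices and tw(G) ≥ 2. Therefore the treewidth is 2.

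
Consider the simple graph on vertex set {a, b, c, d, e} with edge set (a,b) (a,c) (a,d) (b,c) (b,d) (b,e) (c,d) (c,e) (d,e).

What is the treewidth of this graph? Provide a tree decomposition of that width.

Each bag holds 4 vertices, so the decomposition has width 3, which upper-bounds the treewidth. For the lower bound, the 4 vertices {b, c, d, e} are pairwise adjacent, and any tree decomposition puts a clique entirely inside one bag — forcing width ≥ 3. Combining the bounds, tw(G) = 3.

Treewidth 3.
One such decomposition:
Bags: B1 = {a, b, c, d}  B2 = {b, c, d, e}
Tree: B1–B2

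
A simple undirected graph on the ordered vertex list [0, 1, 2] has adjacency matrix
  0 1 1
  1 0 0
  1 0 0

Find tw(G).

1

A width-1 tree decomposition is:
Bags: B1 = {0, 2}  B2 = {0, 1}
Tree: B1–B2
Each bag holds 2 vertices, so the decomposition has width 1, which upper-bounds the treewidth. G has an edge, so its treewidth is at least 1. Combining the bounds, tw(G) = 1.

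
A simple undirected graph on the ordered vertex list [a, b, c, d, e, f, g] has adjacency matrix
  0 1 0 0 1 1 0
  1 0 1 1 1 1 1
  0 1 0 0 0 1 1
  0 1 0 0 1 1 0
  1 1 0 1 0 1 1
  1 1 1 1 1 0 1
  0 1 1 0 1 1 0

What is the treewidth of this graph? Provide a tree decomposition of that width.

Treewidth 3.
One optimal decomposition is:
Bags: B1 = {b, c, f, g}  B2 = {b, e, f, g}  B3 = {b, d, e, f}  B4 = {a, b, e, f}
Tree: B1–B2, B2–B3, B3–B4

Every bag has size at most 4, so the width is 4 − 1 = 3 and tw(G) ≤ 3. Conversely, {b, d, e, f} is a clique of size 4, and the vertices of any clique must share a bag in every tree decomposition; so some bag has ≥ 4 vertices and tw(G) ≥ 3. Combining the bounds, tw(G) = 3.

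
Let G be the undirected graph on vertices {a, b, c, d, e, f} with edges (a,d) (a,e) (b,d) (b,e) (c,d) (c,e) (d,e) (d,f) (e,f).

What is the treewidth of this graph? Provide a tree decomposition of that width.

The largest bag has 3 vertices, giving width 2; this decomposition certifies tw(G) ≤ 2. Conversely, {d, e, f} is a clique of size 3, and the vertices of any clique must share a bag in every tree decomposition; so some bag has ≥ 3 vertices and tw(G) ≥ 2. Hence tw(G) = 2 exactly.

Treewidth 2.
One optimal decomposition is:
Bags: B1 = {c, d, e}  B2 = {b, d, e}  B3 = {d, e, f}  B4 = {a, d, e}
Tree: B1–B2, B2–B3, B1–B4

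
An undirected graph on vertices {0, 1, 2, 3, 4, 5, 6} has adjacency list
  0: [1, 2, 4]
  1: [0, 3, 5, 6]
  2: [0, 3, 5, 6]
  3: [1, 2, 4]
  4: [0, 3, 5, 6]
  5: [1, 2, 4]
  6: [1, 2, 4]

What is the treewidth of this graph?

A width-3 tree decomposition is:
Bags: B1 = {0, 1, 2, 4}  B2 = {1, 2, 3, 4}  B3 = {1, 2, 4, 5}  B4 = {1, 2, 4, 6}
Tree: B1–B2, B2–B3, B3–B4
Each bag holds 4 vertices, so the decomposition has width 3, which upper-bounds the treewidth. For the lower bound: the 4 vertex sets {0,4}, {1,3}, {2}, {5} are disjoint, each induces a connected subgraph, and every pair is joined by at least one edge of G. Contracting each set to a single vertex therefore yields K_{4} as a minor, and since treewidth is minor-monotone, tw(G) ≥ tw(K_{4}) = 3. The upper and lower bounds meet at 3, so that is the treewidth.

3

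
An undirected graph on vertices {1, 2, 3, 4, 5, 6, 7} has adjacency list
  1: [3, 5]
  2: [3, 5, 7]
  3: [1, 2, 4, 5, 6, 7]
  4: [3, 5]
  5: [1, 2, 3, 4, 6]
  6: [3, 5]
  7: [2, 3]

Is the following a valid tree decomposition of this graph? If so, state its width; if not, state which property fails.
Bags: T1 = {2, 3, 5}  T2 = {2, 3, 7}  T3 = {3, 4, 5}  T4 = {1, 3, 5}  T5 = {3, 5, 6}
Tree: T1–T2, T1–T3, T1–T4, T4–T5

Vertex coverage: the bags together contain {1, 2, 3, 4, 5, 6, 7}, the full vertex set. Edge coverage: each edge of G has both endpoints in at least one bag. Running intersection: for every vertex, the bags containing it form a connected subtree. All three properties hold, so this is a valid tree decomposition of width max|bag| − 1 = 2, and hence tw(G) ≤ 2.

Yes; width 2.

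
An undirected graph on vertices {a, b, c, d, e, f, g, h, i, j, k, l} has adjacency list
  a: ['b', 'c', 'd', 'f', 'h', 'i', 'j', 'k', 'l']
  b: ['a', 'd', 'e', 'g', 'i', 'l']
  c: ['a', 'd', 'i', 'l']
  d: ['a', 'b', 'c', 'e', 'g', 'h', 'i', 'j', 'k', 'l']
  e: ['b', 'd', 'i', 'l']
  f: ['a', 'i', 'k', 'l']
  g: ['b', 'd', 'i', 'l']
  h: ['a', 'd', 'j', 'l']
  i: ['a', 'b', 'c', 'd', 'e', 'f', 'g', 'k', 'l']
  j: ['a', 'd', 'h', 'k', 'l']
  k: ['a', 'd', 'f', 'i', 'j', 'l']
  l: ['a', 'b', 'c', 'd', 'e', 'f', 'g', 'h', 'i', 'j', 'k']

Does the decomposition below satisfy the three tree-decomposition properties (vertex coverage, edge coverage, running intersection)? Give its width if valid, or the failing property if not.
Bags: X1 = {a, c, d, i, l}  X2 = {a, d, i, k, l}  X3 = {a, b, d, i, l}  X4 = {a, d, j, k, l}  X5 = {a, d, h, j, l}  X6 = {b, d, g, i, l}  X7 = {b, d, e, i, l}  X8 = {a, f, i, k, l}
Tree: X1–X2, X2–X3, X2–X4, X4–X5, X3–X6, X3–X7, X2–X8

Checking the three conditions: (i) the bags cover all of {a, b, c, d, e, f, g, h, i, j, k, l}; (ii) for each edge, some bag contains both endpoints; (iii) the bags containing any fixed vertex form a subtree. All hold, so the decomposition is valid with width 5 − 1 = 4.

Yes; width 4.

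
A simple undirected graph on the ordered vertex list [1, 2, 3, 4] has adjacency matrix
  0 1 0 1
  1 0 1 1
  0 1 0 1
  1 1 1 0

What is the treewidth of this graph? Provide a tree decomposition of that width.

Treewidth 2.
One optimal decomposition is:
Bags: B1 = {2, 3, 4}  B2 = {1, 2, 4}
Tree: B1–B2

The largest bag has 3 vertices, giving width 2; this decomposition certifies tw(G) ≤ 2. For the lower bound, the 3 vertices {1, 2, 4} are pairwise adjacent, and any tree decomposition puts a clique entirely inside one bag — forcing width ≥ 2. The upper and lower bounds meet at 2, so that is the treewidth.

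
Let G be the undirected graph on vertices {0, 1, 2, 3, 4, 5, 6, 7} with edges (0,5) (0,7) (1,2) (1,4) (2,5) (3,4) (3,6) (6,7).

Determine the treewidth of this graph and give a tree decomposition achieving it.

The largest bag has 3 vertices, giving width 2; this decomposition certifies tw(G) ≤ 2. The edges 3–4–1–2–5–0–7–6–3 form a cycle, so G is not a tree and its treewidth is at least 2. Therefore the treewidth is 2.

Treewidth 2.
One such decomposition:
Bags: B1 = {1, 3, 4}  B2 = {1, 2, 3}  B3 = {2, 3, 5}  B4 = {0, 3, 5}  B5 = {0, 3, 7}  B6 = {3, 6, 7}
Tree: B1–B2, B2–B3, B3–B4, B4–B5, B5–B6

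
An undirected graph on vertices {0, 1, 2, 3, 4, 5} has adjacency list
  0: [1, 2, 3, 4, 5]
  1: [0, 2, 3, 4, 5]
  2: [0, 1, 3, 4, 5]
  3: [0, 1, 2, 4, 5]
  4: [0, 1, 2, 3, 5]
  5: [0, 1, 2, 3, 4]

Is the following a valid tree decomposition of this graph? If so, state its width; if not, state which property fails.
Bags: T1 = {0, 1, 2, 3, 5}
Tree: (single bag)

No — vertex 4 appears in no bag.

A tree decomposition must satisfy three properties: every vertex lies in some bag; for every edge, both endpoints lie together in some bag; and for every vertex, the bags containing it form a connected subtree. Here vertex 4 appears in no bag, so the decomposition is invalid.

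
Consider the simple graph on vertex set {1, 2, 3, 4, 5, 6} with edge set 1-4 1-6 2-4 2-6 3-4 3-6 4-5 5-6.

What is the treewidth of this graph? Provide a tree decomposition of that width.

Treewidth 2.
One such decomposition:
Bags: B1 = {4, 5, 6}  B2 = {1, 4, 6}  B3 = {2, 4, 6}  B4 = {3, 4, 6}
Tree: B1–B2, B2–B3, B3–B4

Each bag holds 3 vertices, so the decomposition has width 2, which upper-bounds the treewidth. For the lower bound, G contains the cycle 6–5–4–1–6, so G is not a forest; only forests have treewidth ≤ 1, hence tw(G) ≥ 2. Therefore the treewidth is 2.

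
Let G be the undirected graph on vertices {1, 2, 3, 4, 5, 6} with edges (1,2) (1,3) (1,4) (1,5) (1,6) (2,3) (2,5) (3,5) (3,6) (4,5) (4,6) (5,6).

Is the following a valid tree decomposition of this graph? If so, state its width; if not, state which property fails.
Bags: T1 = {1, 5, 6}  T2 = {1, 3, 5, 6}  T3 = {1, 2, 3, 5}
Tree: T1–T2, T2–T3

No — vertex 4 appears in no bag.

A tree decomposition must satisfy three properties: every vertex lies in some bag; for every edge, both endpoints lie together in some bag; and for every vertex, the bags containing it form a connected subtree. Here vertex 4 appears in no bag, so the decomposition is invalid.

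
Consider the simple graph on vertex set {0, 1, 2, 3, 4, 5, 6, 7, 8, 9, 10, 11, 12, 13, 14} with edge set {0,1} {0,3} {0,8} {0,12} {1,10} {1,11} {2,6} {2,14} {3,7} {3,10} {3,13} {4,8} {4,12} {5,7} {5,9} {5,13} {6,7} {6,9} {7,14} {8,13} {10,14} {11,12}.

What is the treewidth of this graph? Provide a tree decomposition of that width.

Each bag holds 4 vertices, so the decomposition has width 3, which upper-bounds the treewidth. For the lower bound: the 4 vertex sets {2,6,9}, {5}, {7}, {3,10,13,14} are disjoint, each induces a connected subgraph, and every pair is joined by at least one edge of G. Contracting each set to a single vertex therefore yields K_{4} as a minor, and since treewidth is minor-monotone, tw(G) ≥ tw(K_{4}) = 3. Combining the bounds, tw(G) = 3.

Treewidth 3.
One optimal decomposition is:
Bags: B1 = {2, 5, 6, 9}  B2 = {2, 5, 6, 7}  B3 = {2, 5, 7, 14}  B4 = {5, 7, 13, 14}  B5 = {3, 7, 13, 14}  B6 = {3, 10, 13, 14}  B7 = {3, 8, 10, 13}  B8 = {0, 3, 8, 10}  B9 = {0, 1, 8, 10}  B10 = {0, 1, 4, 8}  B11 = {0, 1, 4, 12}  B12 = {1, 4, 11, 12}
Tree: B1–B2, B2–B3, B3–B4, B4–B5, B5–B6, B6–B7, B7–B8, B8–B9, B9–B10, B10–B11, B11–B12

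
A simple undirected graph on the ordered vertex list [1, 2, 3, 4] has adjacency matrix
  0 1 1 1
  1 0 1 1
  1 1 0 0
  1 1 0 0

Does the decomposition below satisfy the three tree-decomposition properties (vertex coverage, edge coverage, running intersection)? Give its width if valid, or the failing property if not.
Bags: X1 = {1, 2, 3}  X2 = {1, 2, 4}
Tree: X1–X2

Yes; width 2.

Vertex coverage: the bags together contain {1, 2, 3, 4}, the full vertex set. Edge coverage: each edge of G has both endpoints in at least one bag. Running intersection: for every vertex, the bags containing it form a connected subtree. All three properties hold, so this is a valid tree decomposition of width max|bag| − 1 = 2, and hence tw(G) ≤ 2.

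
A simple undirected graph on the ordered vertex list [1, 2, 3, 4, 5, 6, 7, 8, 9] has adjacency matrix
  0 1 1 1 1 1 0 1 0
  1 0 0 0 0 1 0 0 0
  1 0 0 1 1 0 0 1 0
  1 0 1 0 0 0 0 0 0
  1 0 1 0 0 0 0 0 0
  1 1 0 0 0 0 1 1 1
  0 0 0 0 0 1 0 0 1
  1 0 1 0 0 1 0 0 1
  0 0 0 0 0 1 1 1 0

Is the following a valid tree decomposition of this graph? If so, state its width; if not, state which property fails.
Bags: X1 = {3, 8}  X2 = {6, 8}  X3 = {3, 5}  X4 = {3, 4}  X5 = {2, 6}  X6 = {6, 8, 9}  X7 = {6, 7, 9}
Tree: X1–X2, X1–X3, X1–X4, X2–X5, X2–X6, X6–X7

No — vertex 1 appears in no bag.

A tree decomposition must satisfy three properties: every vertex lies in some bag; for every edge, both endpoints lie together in some bag; and for every vertex, the bags containing it form a connected subtree. Here vertex 1 appears in no bag, so the decomposition is invalid.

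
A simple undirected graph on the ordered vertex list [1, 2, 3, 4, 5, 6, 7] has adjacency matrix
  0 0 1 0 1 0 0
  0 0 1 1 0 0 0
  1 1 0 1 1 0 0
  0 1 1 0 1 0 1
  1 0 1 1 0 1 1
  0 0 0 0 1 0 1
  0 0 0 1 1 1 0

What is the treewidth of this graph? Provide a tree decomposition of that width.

Each bag holds 3 vertices, so the decomposition has width 2, which upper-bounds the treewidth. Conversely, {2, 3, 4} is a clique of size 3, and the vertices of any clique must share a bag in every tree decomposition; so some bag has ≥ 3 vertices and tw(G) ≥ 2. Therefore the treewidth is 2.

Treewidth 2.
One optimal decomposition is:
Bags: B1 = {4, 5, 7}  B2 = {5, 6, 7}  B3 = {3, 4, 5}  B4 = {1, 3, 5}  B5 = {2, 3, 4}
Tree: B1–B2, B1–B3, B3–B4, B3–B5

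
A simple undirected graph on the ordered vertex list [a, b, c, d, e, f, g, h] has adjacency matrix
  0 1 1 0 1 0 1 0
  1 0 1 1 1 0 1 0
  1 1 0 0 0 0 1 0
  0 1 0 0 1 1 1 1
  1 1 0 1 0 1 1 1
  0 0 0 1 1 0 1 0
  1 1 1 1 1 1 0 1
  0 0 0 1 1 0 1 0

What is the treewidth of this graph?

A width-3 tree decomposition is:
Bags: B1 = {a, b, e, g}  B2 = {b, d, e, g}  B3 = {a, b, c, g}  B4 = {d, e, f, g}  B5 = {d, e, g, h}
Tree: B1–B2, B1–B3, B2–B4, B2–B5
The largest bag has 4 vertices, giving width 3; this decomposition certifies tw(G) ≤ 3. On the other hand G contains the 4-clique {d, e, g, h}. A clique must lie in a single bag of any decomposition, so no decomposition can have width below 3. The upper and lower bounds meet at 3, so that is the treewidth.

3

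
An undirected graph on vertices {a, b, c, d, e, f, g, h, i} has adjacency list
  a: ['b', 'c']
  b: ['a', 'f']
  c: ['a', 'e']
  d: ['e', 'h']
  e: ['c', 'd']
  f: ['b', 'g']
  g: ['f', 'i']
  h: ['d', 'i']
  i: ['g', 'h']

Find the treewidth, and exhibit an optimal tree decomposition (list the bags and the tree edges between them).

Treewidth 2.
One such decomposition:
Bags: B1 = {d, e, h}  B2 = {e, h, i}  B3 = {e, g, i}  B4 = {e, f, g}  B5 = {b, e, f}  B6 = {a, b, e}  B7 = {a, c, e}
Tree: B1–B2, B2–B3, B3–B4, B4–B5, B5–B6, B6–B7

The largest bag has 3 vertices, giving width 2; this decomposition certifies tw(G) ≤ 2. For the lower bound, G contains the cycle e–d–h–i–g–f–b–a–c–e, so G is not a forest; only forests have treewidth ≤ 1, hence tw(G) ≥ 2. Hence tw(G) = 2 exactly.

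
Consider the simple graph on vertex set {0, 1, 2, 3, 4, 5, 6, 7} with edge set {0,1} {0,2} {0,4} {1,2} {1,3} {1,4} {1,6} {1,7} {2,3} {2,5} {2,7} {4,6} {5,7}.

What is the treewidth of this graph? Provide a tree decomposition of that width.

Every bag has size at most 3, so the width is 3 − 1 = 2 and tw(G) ≤ 2. Conversely, {0, 1, 2} is a clique of size 3, and the vertices of any clique must share a bag in every tree decomposition; so some bag has ≥ 3 vertices and tw(G) ≥ 2. Hence tw(G) = 2 exactly.

Treewidth 2.
One such decomposition:
Bags: B1 = {1, 2, 3}  B2 = {1, 2, 7}  B3 = {0, 1, 2}  B4 = {2, 5, 7}  B5 = {0, 1, 4}  B6 = {1, 4, 6}
Tree: B1–B2, B2–B3, B2–B4, B3–B5, B5–B6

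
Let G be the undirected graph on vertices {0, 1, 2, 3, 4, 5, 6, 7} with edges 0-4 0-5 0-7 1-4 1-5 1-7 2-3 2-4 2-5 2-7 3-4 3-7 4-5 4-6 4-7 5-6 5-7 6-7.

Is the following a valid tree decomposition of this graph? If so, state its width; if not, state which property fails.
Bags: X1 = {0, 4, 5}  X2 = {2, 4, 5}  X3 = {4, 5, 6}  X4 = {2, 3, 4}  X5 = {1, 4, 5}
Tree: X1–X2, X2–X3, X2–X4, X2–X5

A tree decomposition must satisfy three properties: every vertex lies in some bag; for every edge, both endpoints lie together in some bag; and for every vertex, the bags containing it form a connected subtree. Here vertex 7 appears in no bag, so the decomposition is invalid.

No — vertex 7 appears in no bag.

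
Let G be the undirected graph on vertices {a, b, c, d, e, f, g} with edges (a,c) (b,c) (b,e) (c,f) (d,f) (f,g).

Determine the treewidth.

1

A width-1 tree decomposition is:
Bags: B1 = {c, f}  B2 = {a, c}  B3 = {b, c}  B4 = {f, g}  B5 = {b, e}  B6 = {d, f}
Tree: B1–B2, B1–B3, B1–B4, B3–B5, B1–B6
Each bag holds 2 vertices, so the decomposition has width 1, which upper-bounds the treewidth. Any graph with an edge has treewidth ≥ 1, and G has the edge c–f. Therefore the treewidth is 1.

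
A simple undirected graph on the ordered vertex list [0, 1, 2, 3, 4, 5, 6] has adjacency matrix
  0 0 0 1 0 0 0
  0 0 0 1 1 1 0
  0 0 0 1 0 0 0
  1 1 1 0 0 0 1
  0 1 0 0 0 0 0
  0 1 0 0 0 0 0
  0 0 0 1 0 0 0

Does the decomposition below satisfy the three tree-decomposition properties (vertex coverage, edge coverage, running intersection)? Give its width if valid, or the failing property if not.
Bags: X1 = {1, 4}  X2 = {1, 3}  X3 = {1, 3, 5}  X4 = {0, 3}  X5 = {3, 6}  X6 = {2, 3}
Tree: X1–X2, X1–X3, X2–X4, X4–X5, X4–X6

No — bags containing vertex 3 are not connected in the tree.

A tree decomposition must satisfy three properties: every vertex lies in some bag; for every edge, both endpoints lie together in some bag; and for every vertex, the bags containing it form a connected subtree. Here bags containing vertex 3 are not connected in the tree, so the decomposition is invalid.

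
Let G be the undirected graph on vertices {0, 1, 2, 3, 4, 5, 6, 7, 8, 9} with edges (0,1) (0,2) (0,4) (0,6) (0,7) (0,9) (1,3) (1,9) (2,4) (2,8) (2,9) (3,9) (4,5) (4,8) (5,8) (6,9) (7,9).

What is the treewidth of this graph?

2

A width-2 tree decomposition is:
Bags: B1 = {0, 1, 9}  B2 = {0, 2, 9}  B3 = {0, 7, 9}  B4 = {0, 2, 4}  B5 = {2, 4, 8}  B6 = {1, 3, 9}  B7 = {0, 6, 9}  B8 = {4, 5, 8}
Tree: B1–B2, B2–B3, B2–B4, B4–B5, B1–B6, B1–B7, B5–B8
The largest bag has 3 vertices, giving width 2; this decomposition certifies tw(G) ≤ 2. On the other hand G contains the 3-clique {0, 1, 9}. A clique must lie in a single bag of any decomposition, so no decomposition can have width below 2. Therefore the treewidth is 2.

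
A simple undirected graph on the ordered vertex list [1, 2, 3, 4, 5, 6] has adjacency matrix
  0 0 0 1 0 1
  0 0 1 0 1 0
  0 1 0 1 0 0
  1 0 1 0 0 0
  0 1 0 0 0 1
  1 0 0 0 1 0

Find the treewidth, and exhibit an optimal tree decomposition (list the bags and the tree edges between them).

The largest bag has 3 vertices, giving width 2; this decomposition certifies tw(G) ≤ 2. For the lower bound, G contains the cycle 3–2–5–6–1–4–3, so G is not a forest; only forests have treewidth ≤ 1, hence tw(G) ≥ 2. Hence tw(G) = 2 exactly.

Treewidth 2.
One such decomposition:
Bags: B1 = {2, 3, 5}  B2 = {3, 5, 6}  B3 = {1, 3, 6}  B4 = {1, 3, 4}
Tree: B1–B2, B2–B3, B3–B4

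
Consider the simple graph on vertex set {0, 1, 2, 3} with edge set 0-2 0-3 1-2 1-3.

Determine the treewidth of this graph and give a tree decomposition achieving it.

The largest bag has 3 vertices, giving width 2; this decomposition certifies tw(G) ≤ 2. Since 3–0–2–1–3 is a cycle in G, G is not acyclic. Forests are exactly the graphs of treewidth ≤ 1, so tw(G) ≥ 2. The upper and lower bounds meet at 2, so that is the treewidth.

Treewidth 2.
One optimal decomposition is:
Bags: B1 = {0, 2, 3}  B2 = {1, 2, 3}
Tree: B1–B2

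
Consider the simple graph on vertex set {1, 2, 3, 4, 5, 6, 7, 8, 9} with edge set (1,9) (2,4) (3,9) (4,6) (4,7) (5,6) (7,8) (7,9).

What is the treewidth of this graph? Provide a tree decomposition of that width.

The largest bag has 2 vertices, giving width 1; this decomposition certifies tw(G) ≤ 1. G has an edge, so its treewidth is at least 1. The upper and lower bounds meet at 1, so that is the treewidth.

Treewidth 1.
One such decomposition:
Bags: B1 = {7, 9}  B2 = {4, 7}  B3 = {7, 8}  B4 = {4, 6}  B5 = {5, 6}  B6 = {2, 4}  B7 = {3, 9}  B8 = {1, 9}
Tree: B1–B2, B1–B3, B2–B4, B4–B5, B2–B6, B1–B7, B1–B8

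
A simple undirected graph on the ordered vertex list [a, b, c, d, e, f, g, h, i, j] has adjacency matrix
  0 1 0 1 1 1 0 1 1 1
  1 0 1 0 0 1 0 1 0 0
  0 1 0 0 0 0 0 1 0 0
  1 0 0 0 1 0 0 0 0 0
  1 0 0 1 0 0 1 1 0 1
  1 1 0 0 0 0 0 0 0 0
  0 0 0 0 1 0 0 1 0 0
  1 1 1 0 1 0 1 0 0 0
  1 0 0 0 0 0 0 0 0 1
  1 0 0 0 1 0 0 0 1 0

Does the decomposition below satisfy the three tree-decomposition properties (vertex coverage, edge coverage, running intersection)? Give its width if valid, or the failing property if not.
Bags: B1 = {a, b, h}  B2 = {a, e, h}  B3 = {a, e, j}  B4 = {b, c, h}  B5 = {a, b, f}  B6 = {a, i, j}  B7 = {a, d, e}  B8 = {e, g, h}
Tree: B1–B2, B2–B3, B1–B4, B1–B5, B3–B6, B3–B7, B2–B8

Vertex coverage: the bags together contain {a, b, c, d, e, f, g, h, i, j}, the full vertex set. Edge coverage: each edge of G has both endpoints in at least one bag. Running intersection: for every vertex, the bags containing it form a connected subtree. All three properties hold, so this is a valid tree decomposition of width max|bag| − 1 = 2, and hence tw(G) ≤ 2.

Yes; width 2.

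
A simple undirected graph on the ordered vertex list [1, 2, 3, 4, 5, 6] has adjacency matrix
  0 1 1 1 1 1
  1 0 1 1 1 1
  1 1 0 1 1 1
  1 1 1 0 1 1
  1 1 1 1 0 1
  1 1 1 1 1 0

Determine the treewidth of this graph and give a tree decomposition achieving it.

A single bag containing all 6 vertices is trivially a valid decomposition of width 5. For the lower bound, the 6 vertices {1, 2, 3, 4, 5, 6} are pairwise adjacent, and any tree decomposition puts a clique entirely inside one bag — forcing width ≥ 5. Combining the bounds, tw(G) = 5.

Treewidth 5.
One optimal decomposition is:
Bags: B1 = {1, 2, 3, 4, 5, 6}
Tree: (single bag)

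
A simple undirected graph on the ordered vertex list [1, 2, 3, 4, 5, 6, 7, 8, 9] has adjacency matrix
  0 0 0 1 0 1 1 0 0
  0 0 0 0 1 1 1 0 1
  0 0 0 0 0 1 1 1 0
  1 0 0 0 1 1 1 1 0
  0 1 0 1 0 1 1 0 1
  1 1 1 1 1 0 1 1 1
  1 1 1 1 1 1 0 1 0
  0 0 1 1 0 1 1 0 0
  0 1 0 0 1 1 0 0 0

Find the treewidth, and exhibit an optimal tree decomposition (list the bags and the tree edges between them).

Treewidth 3.
One such decomposition:
Bags: B1 = {4, 5, 6, 7}  B2 = {1, 4, 6, 7}  B3 = {2, 5, 6, 7}  B4 = {2, 5, 6, 9}  B5 = {4, 6, 7, 8}  B6 = {3, 6, 7, 8}
Tree: B1–B2, B1–B3, B3–B4, B1–B5, B5–B6

Every bag has size at most 4, so the width is 4 − 1 = 3 and tw(G) ≤ 3. For the lower bound, the 4 vertices {2, 5, 6, 9} are pairwise adjacent, and any tree decomposition puts a clique entirely inside one bag — forcing width ≥ 3. Combining the bounds, tw(G) = 3.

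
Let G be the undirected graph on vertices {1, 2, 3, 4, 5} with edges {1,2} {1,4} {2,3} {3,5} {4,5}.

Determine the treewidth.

2

A width-2 tree decomposition is:
Bags: B1 = {2, 3, 5}  B2 = {2, 4, 5}  B3 = {1, 2, 4}
Tree: B1–B2, B2–B3
Every bag has size at most 3, so the width is 3 − 1 = 2 and tw(G) ≤ 2. The edges 2–3–5–4–1–2 form a cycle, so G is not a tree and its treewidth is at least 2. The upper and lower bounds meet at 2, so that is the treewidth.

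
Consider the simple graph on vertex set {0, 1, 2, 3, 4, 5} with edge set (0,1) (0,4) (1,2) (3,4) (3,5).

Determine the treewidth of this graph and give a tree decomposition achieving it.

Treewidth 1.
Bags: B1 = {3, 5}  B2 = {3, 4}  B3 = {0, 4}  B4 = {0, 1}  B5 = {1, 2}
Tree: B1–B2, B2–B3, B3–B4, B4–B5

Every bag has size at most 2, so the width is 2 − 1 = 1 and tw(G) ≤ 1. G has an edge, so its treewidth is at least 1. Combining the bounds, tw(G) = 1.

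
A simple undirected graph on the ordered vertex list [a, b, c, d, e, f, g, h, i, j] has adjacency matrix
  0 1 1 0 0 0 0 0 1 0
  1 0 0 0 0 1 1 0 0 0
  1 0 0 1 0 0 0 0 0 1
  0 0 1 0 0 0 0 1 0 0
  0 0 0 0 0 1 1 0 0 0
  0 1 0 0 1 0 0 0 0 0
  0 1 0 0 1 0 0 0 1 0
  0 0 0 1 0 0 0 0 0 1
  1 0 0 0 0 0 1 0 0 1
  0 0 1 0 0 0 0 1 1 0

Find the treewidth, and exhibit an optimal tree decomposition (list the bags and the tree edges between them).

Treewidth 2.
Bags: B1 = {c, d, h}  B2 = {c, h, j}  B3 = {a, c, j}  B4 = {a, i, j}  B5 = {a, b, i}  B6 = {b, g, i}  B7 = {b, f, g}  B8 = {e, f, g}
Tree: B1–B2, B2–B3, B3–B4, B4–B5, B5–B6, B6–B7, B7–B8

The largest bag has 3 vertices, giving width 2; this decomposition certifies tw(G) ≤ 2. For the lower bound, G contains the cycle d–h–j–c–d, so G is not a forest; only forests have treewidth ≤ 1, hence tw(G) ≥ 2. Hence tw(G) = 2 exactly.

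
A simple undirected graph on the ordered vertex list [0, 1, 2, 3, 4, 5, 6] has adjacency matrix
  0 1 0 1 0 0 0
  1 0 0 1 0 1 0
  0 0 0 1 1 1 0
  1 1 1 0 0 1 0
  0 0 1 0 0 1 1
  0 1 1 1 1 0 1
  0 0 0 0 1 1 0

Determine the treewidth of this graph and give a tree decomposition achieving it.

Treewidth 2.
Bags: B1 = {0, 1, 3}  B2 = {1, 3, 5}  B3 = {2, 3, 5}  B4 = {2, 4, 5}  B5 = {4, 5, 6}
Tree: B1–B2, B2–B3, B3–B4, B4–B5

Every bag has size at most 3, so the width is 3 − 1 = 2 and tw(G) ≤ 2. On the other hand G contains the 3-clique {0, 1, 3}. A clique must lie in a single bag of any decomposition, so no decomposition can have width below 2. Hence tw(G) = 2 exactly.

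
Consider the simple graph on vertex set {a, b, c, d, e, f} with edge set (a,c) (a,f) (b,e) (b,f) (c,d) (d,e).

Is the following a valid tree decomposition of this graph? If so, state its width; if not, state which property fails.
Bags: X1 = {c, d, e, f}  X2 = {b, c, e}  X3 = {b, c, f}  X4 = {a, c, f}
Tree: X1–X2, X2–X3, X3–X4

No — bags containing vertex f are not connected in the tree.

A tree decomposition must satisfy three properties: every vertex lies in some bag; for every edge, both endpoints lie together in some bag; and for every vertex, the bags containing it form a connected subtree. Here bags containing vertex f are not connected in the tree, so the decomposition is invalid.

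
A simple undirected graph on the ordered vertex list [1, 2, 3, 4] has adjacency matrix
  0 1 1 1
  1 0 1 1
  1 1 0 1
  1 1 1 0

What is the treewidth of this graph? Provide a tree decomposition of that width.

With just one bag of size 4, the width is 4 − 1 = 3, so tw(G) ≤ 3. Conversely, {1, 2, 3, 4} is a clique of size 4, and the vertices of any clique must share a bag in every tree decomposition; so some bag has ≥ 4 vertices and tw(G) ≥ 3. Therefore the treewidth is 3.

Treewidth 3.
One optimal decomposition is:
Bags: B1 = {1, 2, 3, 4}
Tree: (single bag)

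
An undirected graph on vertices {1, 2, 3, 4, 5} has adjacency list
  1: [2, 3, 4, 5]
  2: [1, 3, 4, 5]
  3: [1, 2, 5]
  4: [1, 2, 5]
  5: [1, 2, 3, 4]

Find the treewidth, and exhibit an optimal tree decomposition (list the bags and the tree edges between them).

Every bag has size at most 4, so the width is 4 − 1 = 3 and tw(G) ≤ 3. For the lower bound, the 4 vertices {1, 2, 3, 5} are pairwise adjacent, and any tree decomposition puts a clique entirely inside one bag — forcing width ≥ 3. The upper and lower bounds meet at 3, so that is the treewidth.

Treewidth 3.
One such decomposition:
Bags: B1 = {1, 2, 3, 5}  B2 = {1, 2, 4, 5}
Tree: B1–B2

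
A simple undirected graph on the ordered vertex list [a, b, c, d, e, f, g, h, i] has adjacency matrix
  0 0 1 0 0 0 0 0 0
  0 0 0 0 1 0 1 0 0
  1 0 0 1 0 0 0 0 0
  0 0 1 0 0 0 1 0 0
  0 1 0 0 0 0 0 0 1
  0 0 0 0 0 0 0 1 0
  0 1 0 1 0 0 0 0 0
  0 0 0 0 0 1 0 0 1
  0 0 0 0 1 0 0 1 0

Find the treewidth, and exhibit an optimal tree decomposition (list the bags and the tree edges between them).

The largest bag has 2 vertices, giving width 1; this decomposition certifies tw(G) ≤ 1. Any graph with an edge has treewidth ≥ 1, and G has the edge a–c. Combining the bounds, tw(G) = 1.

Treewidth 1.
One optimal decomposition is:
Bags: B1 = {a, c}  B2 = {c, d}  B3 = {d, g}  B4 = {b, g}  B5 = {b, e}  B6 = {e, i}  B7 = {h, i}  B8 = {f, h}
Tree: B1–B2, B2–B3, B3–B4, B4–B5, B5–B6, B6–B7, B7–B8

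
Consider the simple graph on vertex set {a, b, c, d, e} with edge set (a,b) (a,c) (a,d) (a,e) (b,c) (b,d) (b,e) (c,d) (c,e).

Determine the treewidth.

A width-3 tree decomposition is:
Bags: B1 = {a, b, c, d}  B2 = {a, b, c, e}
Tree: B1–B2
The largest bag has 4 vertices, giving width 3; this decomposition certifies tw(G) ≤ 3. Conversely, {a, b, c, d} is a clique of size 4, and the vertices of any clique must share a bag in every tree decomposition; so some bag has ≥ 4 vertices and tw(G) ≥ 3. The upper and lower bounds meet at 3, so that is the treewidth.

3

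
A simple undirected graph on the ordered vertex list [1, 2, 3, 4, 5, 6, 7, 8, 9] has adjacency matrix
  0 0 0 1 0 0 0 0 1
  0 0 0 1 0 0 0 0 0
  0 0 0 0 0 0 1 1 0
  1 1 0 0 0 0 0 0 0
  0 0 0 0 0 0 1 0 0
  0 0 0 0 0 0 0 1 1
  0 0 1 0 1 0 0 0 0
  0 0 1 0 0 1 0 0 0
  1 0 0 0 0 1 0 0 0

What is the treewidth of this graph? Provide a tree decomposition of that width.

Treewidth 1.
Bags: B1 = {5, 7}  B2 = {3, 7}  B3 = {3, 8}  B4 = {6, 8}  B5 = {6, 9}  B6 = {1, 9}  B7 = {1, 4}  B8 = {2, 4}
Tree: B1–B2, B2–B3, B3–B4, B4–B5, B5–B6, B6–B7, B7–B8

Every bag has size at most 2, so the width is 2 − 1 = 1 and tw(G) ≤ 1. G has an edge, so its treewidth is at least 1. Combining the bounds, tw(G) = 1.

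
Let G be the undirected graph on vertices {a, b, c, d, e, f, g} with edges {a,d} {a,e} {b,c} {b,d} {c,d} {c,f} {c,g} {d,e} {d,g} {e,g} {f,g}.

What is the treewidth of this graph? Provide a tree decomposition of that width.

The largest bag has 3 vertices, giving width 2; this decomposition certifies tw(G) ≤ 2. Conversely, {d, e, g} is a clique of size 3, and the vertices of any clique must share a bag in every tree decomposition; so some bag has ≥ 3 vertices and tw(G) ≥ 2. Combining the bounds, tw(G) = 2.

Treewidth 2.
Bags: B1 = {c, f, g}  B2 = {c, d, g}  B3 = {d, e, g}  B4 = {a, d, e}  B5 = {b, c, d}
Tree: B1–B2, B2–B3, B3–B4, B2–B5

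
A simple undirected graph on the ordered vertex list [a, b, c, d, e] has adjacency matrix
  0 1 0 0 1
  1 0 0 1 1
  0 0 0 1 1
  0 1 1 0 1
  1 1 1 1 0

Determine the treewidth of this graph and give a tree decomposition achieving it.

Each bag holds 3 vertices, so the decomposition has width 2, which upper-bounds the treewidth. On the other hand G contains the 3-clique {c, d, e}. A clique must lie in a single bag of any decomposition, so no decomposition can have width below 2. Therefore the treewidth is 2.

Treewidth 2.
Bags: B1 = {a, b, e}  B2 = {b, d, e}  B3 = {c, d, e}
Tree: B1–B2, B2–B3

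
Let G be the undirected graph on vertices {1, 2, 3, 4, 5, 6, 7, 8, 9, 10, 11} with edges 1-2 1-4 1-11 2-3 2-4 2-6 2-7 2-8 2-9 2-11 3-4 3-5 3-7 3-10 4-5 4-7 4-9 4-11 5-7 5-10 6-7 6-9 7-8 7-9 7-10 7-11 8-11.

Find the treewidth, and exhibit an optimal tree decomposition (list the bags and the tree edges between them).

Treewidth 3.
One such decomposition:
Bags: B1 = {2, 4, 7, 11}  B2 = {2, 3, 4, 7}  B3 = {3, 4, 5, 7}  B4 = {2, 4, 7, 9}  B5 = {3, 5, 7, 10}  B6 = {2, 6, 7, 9}  B7 = {2, 7, 8, 11}  B8 = {1, 2, 4, 11}
Tree: B1–B2, B2–B3, B2–B4, B3–B5, B4–B6, B1–B7, B1–B8

The largest bag has 4 vertices, giving width 3; this decomposition certifies tw(G) ≤ 3. For the lower bound, the 4 vertices {1, 2, 4, 11} are pairwise adjacent, and any tree decomposition puts a clique entirely inside one bag — forcing width ≥ 3. The upper and lower bounds meet at 3, so that is the treewidth.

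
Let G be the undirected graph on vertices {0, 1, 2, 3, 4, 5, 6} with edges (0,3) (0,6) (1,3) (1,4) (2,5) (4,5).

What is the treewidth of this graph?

A width-1 tree decomposition is:
Bags: B1 = {2, 5}  B2 = {4, 5}  B3 = {1, 4}  B4 = {1, 3}  B5 = {0, 3}  B6 = {0, 6}
Tree: B1–B2, B2–B3, B3–B4, B4–B5, B5–B6
Each bag holds 2 vertices, so the decomposition has width 1, which upper-bounds the treewidth. Any graph with an edge has treewidth ≥ 1, and G has the edge 2–5. Therefore the treewidth is 1.

1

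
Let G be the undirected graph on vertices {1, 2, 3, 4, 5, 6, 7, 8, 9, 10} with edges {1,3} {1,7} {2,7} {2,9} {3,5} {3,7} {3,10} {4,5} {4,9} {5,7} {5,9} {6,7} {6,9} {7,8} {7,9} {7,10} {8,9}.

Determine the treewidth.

A width-2 tree decomposition is:
Bags: B1 = {3, 7, 10}  B2 = {3, 5, 7}  B3 = {5, 7, 9}  B4 = {1, 3, 7}  B5 = {4, 5, 9}  B6 = {6, 7, 9}  B7 = {2, 7, 9}  B8 = {7, 8, 9}
Tree: B1–B2, B2–B3, B1–B4, B3–B5, B3–B6, B6–B7, B3–B8
Each bag holds 3 vertices, so the decomposition has width 2, which upper-bounds the treewidth. For the lower bound, the 3 vertices {4, 5, 9} are pairwise adjacent, and any tree decomposition puts a clique entirely inside one bag — forcing width ≥ 2. Therefore the treewidth is 2.

2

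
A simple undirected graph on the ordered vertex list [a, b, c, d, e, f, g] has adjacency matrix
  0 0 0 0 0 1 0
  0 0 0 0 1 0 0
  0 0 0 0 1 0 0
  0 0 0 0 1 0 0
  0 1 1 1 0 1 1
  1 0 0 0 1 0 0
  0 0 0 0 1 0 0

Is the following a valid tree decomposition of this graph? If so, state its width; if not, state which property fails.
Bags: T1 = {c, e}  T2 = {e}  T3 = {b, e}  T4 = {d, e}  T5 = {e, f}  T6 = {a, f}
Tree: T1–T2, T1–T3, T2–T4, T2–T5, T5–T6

A tree decomposition must satisfy three properties: every vertex lies in some bag; for every edge, both endpoints lie together in some bag; and for every vertex, the bags containing it form a connected subtree. Here vertex g appears in no bag, so the decomposition is invalid.

No — vertex g appears in no bag.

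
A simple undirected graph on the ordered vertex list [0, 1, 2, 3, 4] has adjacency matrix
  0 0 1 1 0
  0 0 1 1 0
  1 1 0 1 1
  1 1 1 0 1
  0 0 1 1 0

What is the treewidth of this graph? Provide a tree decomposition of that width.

Each bag holds 3 vertices, so the decomposition has width 2, which upper-bounds the treewidth. For the lower bound, the 3 vertices {0, 2, 3} are pairwise adjacent, and any tree decomposition puts a clique entirely inside one bag — forcing width ≥ 2. Hence tw(G) = 2 exactly.

Treewidth 2.
One optimal decomposition is:
Bags: B1 = {0, 2, 3}  B2 = {1, 2, 3}  B3 = {2, 3, 4}
Tree: B1–B2, B2–B3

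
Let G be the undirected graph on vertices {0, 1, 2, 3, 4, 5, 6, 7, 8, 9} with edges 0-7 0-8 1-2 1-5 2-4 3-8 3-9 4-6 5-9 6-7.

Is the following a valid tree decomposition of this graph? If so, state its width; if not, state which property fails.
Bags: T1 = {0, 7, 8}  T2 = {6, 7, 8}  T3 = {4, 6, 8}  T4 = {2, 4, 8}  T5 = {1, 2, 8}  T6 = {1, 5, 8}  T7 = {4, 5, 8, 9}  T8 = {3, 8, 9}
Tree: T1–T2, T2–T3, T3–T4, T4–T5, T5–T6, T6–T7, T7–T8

A tree decomposition must satisfy three properties: every vertex lies in some bag; for every edge, both endpoints lie together in some bag; and for every vertex, the bags containing it form a connected subtree. Here bags containing vertex 4 are not connected in the tree, so the decomposition is invalid.

No — bags containing vertex 4 are not connected in the tree.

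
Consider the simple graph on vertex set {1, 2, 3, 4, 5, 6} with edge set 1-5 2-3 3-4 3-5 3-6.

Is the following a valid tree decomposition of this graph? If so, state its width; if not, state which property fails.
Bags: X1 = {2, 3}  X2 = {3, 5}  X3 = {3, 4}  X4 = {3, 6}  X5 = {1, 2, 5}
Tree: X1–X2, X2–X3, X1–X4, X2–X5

A tree decomposition must satisfy three properties: every vertex lies in some bag; for every edge, both endpoints lie together in some bag; and for every vertex, the bags containing it form a connected subtree. Here bags containing vertex 2 are not connected in the tree, so the decomposition is invalid.

No — bags containing vertex 2 are not connected in the tree.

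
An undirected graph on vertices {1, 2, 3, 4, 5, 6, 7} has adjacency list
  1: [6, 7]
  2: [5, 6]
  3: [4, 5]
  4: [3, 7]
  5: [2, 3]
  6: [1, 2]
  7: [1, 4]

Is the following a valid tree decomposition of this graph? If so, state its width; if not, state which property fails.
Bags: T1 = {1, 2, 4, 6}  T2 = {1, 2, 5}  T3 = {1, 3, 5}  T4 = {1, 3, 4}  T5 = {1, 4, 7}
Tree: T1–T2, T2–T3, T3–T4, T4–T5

A tree decomposition must satisfy three properties: every vertex lies in some bag; for every edge, both endpoints lie together in some bag; and for every vertex, the bags containing it form a connected subtree. Here bags containing vertex 4 are not connected in the tree, so the decomposition is invalid.

No — bags containing vertex 4 are not connected in the tree.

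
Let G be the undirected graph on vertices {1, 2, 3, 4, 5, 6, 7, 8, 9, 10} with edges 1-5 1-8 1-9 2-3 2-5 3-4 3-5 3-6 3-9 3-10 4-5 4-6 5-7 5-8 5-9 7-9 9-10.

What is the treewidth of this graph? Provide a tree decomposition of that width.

Treewidth 2.
One such decomposition:
Bags: B1 = {3, 4, 5}  B2 = {3, 5, 9}  B3 = {3, 4, 6}  B4 = {2, 3, 5}  B5 = {1, 5, 9}  B6 = {1, 5, 8}  B7 = {3, 9, 10}  B8 = {5, 7, 9}
Tree: B1–B2, B1–B3, B1–B4, B2–B5, B5–B6, B2–B7, B2–B8

Every bag has size at most 3, so the width is 3 − 1 = 2 and tw(G) ≤ 2. On the other hand G contains the 3-clique {3, 9, 10}. A clique must lie in a single bag of any decomposition, so no decomposition can have width below 2. Therefore the treewidth is 2.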